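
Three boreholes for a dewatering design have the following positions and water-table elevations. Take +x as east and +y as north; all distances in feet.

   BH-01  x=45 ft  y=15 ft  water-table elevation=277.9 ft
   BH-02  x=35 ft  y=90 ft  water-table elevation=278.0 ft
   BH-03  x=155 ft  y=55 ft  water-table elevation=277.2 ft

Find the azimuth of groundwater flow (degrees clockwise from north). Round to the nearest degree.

094°

With h = a·x + b·y + c and BH-01 as origin, the differences give:
  (-10)·a + 75·b = +0.1
  110·a + 40·b = -0.7
Eliminate b (×40 and ×75, subtract): -8650·a = 56.50 → a = ∂h/∂x = -0.006532
Back-substitute: b = ∂h/∂y = +0.0004624.
Flow direction (−∇h) has components (+0.006532 E, -0.0004624 N).
Azimuth = atan2(E, N) = atan2(+0.006532, -0.0004624) = 94.0° ≈ 094°.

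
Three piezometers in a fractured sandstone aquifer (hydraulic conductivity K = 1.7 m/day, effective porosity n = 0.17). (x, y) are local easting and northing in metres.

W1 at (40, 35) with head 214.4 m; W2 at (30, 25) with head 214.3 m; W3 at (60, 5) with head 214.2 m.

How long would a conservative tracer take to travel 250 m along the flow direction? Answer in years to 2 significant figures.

8.3 years

Differences from W1: to W2 (Δx, Δy, Δh) = (-10, -10, -0.1); to W3 = (20, -30, -0.2).
Solve a·Δx + b·Δy = Δh: det = (-10)·(-30) − 20·(-10) = 500.
∂h/∂x = [(-0.1)·(-30) − (-0.2)·(-10)] / 500 = +0.002000
∂h/∂y = [(-10)·(-0.2) − 20·(-0.1)] / 500 = +0.008000
|∇h| = √(0.002000² + 0.008000²) = 0.008246
Seepage velocity v = K·i/n = 1.7 × 0.008246 / 0.17 = 0.08246 m/day.
t = 250 / 0.08246 = 3032 days = 8.3 years.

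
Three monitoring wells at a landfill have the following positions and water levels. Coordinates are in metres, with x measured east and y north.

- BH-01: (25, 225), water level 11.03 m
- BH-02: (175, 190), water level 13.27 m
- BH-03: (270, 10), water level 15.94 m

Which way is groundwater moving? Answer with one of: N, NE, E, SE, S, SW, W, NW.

With h = a·x + b·y + c and BH-01 as origin, the differences give:
  150·a + (-35)·b = +2.24
  245·a + (-215)·b = +4.91
Eliminate b (×(-215) and ×(-35), subtract): -23675·a = -309.750 → a = ∂h/∂x = +0.01308
Back-substitute: b = ∂h/∂y = -0.007928.
Flow = −∇h = (-0.01308 east, +0.007928 north), which points northwest.

NW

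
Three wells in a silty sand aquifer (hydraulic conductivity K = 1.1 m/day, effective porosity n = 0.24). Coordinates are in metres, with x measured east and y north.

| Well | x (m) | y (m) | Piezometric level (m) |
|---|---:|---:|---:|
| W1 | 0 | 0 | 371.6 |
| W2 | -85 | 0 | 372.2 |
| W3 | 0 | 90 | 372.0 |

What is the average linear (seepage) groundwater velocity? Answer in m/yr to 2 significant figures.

14 m/yr

∂h/∂x = (372.2 − 371.6) / (-85 − 0) = -0.007059
∂h/∂y = (372.0 − 371.6) / (90 − 0) = +0.004444
|∇h| = √(-0.007059² + 0.004444²) = 0.008341
Seepage velocity v = K·i/n = 1.1 × 0.008341 / 0.24 = 0.03823 m/day = 13.96 m/yr.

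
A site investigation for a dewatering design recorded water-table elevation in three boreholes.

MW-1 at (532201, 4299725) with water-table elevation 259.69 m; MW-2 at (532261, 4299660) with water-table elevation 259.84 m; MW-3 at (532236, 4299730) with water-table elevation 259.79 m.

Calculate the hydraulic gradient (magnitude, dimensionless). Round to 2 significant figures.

0.0028

With h = a·x + b·y + c and MW-1 as origin, the differences give:
  60·a + (-65)·b = +0.15
  35·a + 5·b = +0.10
Eliminate b (×5 and ×(-65), subtract): 2575·a = 7.250 → a = ∂h/∂x = +0.002816
Back-substitute: b = ∂h/∂y = +0.0002913.
|∇h| = √(0.002816² + 0.0002913²) = 0.002831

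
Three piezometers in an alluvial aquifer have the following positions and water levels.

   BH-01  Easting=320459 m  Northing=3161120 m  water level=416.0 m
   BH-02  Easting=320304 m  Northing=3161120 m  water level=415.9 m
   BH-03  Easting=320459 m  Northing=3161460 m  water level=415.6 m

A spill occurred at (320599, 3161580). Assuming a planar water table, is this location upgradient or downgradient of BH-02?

downgradient

∂h/∂x = (415.9 − 416.0) / (320304 − 320459) = +0.0006452
∂h/∂y = (415.6 − 416.0) / (3161460 − 3161120) = -0.001176
Head at (320599, 3161580) = 416.0 + (+0.0006452)·(140) + (-0.001176)·(460) = 415.55 m.
That is lower than the 415.9 m at BH-02, so the point is downgradient.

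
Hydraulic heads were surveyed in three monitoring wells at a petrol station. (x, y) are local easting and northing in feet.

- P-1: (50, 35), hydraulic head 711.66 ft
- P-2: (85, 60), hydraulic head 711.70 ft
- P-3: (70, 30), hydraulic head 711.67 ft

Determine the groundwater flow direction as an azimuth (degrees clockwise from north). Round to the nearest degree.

With h = a·x + b·y + c and P-1 as origin, the differences give:
  35·a + 25·b = +0.04
  20·a + (-5)·b = +0.01
Eliminate b (×(-5) and ×25, subtract): -675·a = -0.450 → a = ∂h/∂x = +0.0006667
Back-substitute: b = ∂h/∂y = +0.0006667.
Flow direction (−∇h) has components (-0.0006667 E, -0.0006667 N).
Azimuth = atan2(E, N) = atan2(-0.0006667, -0.0006667) = 225.0° ≈ 225°.

225°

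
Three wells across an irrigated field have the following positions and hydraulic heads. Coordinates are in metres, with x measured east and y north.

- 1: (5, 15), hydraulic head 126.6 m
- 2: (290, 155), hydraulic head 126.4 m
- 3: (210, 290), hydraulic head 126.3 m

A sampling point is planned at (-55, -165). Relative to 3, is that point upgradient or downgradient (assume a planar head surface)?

upgradient

Differences from 1: to 2 (Δx, Δy, Δh) = (285, 140, -0.2); to 3 = (205, 275, -0.3).
Determinant of the coordinate differences = 285·275 − 205·140 = 49675.
∂h/∂x = [(-0.2)·275 − (-0.3)·140] / 49675 = -0.0002617
∂h/∂y = [285·(-0.3) − 205·(-0.2)] / 49675 = -0.0008958
Head at (-55, -165) = 126.6 + (-0.0002617)·(-60) + (-0.0008958)·(-180) = 126.78 m.
That is higher than the 126.3 m at 3, so the point is upgradient.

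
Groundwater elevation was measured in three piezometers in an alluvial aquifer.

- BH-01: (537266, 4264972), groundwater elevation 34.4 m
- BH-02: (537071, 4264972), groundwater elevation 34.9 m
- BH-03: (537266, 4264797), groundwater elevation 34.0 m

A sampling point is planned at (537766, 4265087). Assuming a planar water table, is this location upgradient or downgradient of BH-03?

downgradient

∂h/∂x = (34.9 − 34.4) / (537071 − 537266) = -0.002564
∂h/∂y = (34.0 − 34.4) / (4264797 − 4264972) = +0.002286
Head at (537766, 4265087) = 34.4 + (-0.002564)·(500) + (+0.002286)·(115) = 33.38 m.
That is lower than the 34.0 m at BH-03, so the point is downgradient.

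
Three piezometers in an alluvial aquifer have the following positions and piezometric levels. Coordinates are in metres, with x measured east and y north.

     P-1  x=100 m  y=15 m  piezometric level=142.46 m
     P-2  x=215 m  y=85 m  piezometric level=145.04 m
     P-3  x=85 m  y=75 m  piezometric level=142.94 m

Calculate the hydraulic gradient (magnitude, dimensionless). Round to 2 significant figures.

0.019

Differences from P-1: to P-2 (Δx, Δy, Δh) = (115, 70, +2.58); to P-3 = (-15, 60, +0.48).
Determinant of the coordinate differences = 115·60 − (-15)·70 = 7950.
∂h/∂x = [(+2.58)·60 − (+0.48)·70] / 7950 = +0.01525
∂h/∂y = [115·(+0.48) − (-15)·(+2.58)] / 7950 = +0.01181
|∇h| = √(0.01525² + 0.01181²) = 0.01929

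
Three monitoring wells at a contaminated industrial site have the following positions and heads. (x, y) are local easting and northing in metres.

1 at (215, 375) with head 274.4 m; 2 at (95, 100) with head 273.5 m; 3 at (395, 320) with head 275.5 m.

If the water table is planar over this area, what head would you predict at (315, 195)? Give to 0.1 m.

With h = a·x + b·y + c and 1 as origin, the differences give:
  (-120)·a + (-275)·b = -0.9
  180·a + (-55)·b = +1.1
Eliminate b (×(-55) and ×(-275), subtract): 56100·a = 352.00 → a = ∂h/∂x = +0.006275
Back-substitute: b = ∂h/∂y = +0.0005348.
h(315, 195) = 274.4 + (+0.006275)·(100) + (+0.0005348)·(-180) = 274.4 +0.627 -0.096 = 274.931 m.

274.9 m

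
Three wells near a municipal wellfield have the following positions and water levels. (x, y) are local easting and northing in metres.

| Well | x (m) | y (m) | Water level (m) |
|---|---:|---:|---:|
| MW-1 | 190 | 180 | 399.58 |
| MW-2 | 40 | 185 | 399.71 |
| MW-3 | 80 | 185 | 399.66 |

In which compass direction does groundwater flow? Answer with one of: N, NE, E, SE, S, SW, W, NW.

N

Differences from MW-1: to MW-2 (Δx, Δy, Δh) = (-150, 5, +0.13); to MW-3 = (-110, 5, +0.08).
Determinant of the coordinate differences = (-150)·5 − (-110)·5 = -200.
∂h/∂x = [(+0.13)·5 − (+0.08)·5] / -200 = -0.001250
∂h/∂y = [(-150)·(+0.08) − (-110)·(+0.13)] / -200 = -0.01150
Flow = −∇h = (+0.001250 east, +0.01150 north), which points north.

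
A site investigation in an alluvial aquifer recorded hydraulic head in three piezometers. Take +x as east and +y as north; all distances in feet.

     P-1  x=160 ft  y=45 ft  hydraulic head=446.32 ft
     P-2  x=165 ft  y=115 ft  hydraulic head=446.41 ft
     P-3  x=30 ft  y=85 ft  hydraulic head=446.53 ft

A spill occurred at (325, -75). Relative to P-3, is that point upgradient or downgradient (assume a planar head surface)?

Taking P-1 as reference: P-2−P-1 = (5, 70, +0.09); P-3−P-1 = (-130, 40, +0.21).
Determinant of the coordinate differences = 5·40 − (-130)·70 = 9300.
∂h/∂x = [(+0.09)·40 − (+0.21)·70] / 9300 = -0.001194
∂h/∂y = [5·(+0.21) − (-130)·(+0.09)] / 9300 = +0.001371
Head at (325, -75) = 446.32 + (-0.001194)·(165) + (+0.001371)·(-120) = 445.96 ft.
That is lower than the 446.53 ft at P-3, so the point is downgradient.

downgradient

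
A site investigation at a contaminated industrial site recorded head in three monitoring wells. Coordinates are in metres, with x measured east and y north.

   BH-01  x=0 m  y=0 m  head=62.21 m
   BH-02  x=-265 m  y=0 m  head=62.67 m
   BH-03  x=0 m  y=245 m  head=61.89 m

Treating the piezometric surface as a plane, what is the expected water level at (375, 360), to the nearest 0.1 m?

∂h/∂x = (62.67 − 62.21) / (-265 − 0) = -0.001736
∂h/∂y = (61.89 − 62.21) / (245 − 0) = -0.001306
h(375, 360) = 62.21 + (-0.001736)·(375) + (-0.001306)·(360) = 62.21 -0.651 -0.470 = 61.089 m.

61.1 m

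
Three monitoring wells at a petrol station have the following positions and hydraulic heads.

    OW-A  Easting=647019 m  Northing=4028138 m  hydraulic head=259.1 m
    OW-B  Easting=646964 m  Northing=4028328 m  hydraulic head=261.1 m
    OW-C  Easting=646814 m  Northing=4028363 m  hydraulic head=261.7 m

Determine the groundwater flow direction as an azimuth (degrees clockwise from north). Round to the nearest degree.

171°

Three-point gradient (reference OW-A): Δ to OW-B = (-55, 190, +2.0), Δ to OW-C = (-205, 225, +2.6).
∂h/∂x = -0.001656, ∂h/∂y = +0.01005 (det = 26575).
Flow direction (−∇h) has components (+0.001656 E, -0.01005 N).
Azimuth = atan2(E, N) = atan2(+0.001656, -0.01005) = 170.6° ≈ 171°.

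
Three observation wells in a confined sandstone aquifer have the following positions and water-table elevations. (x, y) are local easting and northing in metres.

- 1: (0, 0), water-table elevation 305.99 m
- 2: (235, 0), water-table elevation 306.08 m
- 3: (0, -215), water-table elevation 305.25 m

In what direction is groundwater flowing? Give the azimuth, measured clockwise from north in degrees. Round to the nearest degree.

186°

∂h/∂x = (306.08 − 305.99) / (235 − 0) = +0.0003830
∂h/∂y = (305.25 − 305.99) / (-215 − 0) = +0.003442
Flow direction (−∇h) has components (-0.0003830 E, -0.003442 N).
Azimuth = atan2(E, N) = atan2(-0.0003830, -0.003442) = 186.3° ≈ 186°.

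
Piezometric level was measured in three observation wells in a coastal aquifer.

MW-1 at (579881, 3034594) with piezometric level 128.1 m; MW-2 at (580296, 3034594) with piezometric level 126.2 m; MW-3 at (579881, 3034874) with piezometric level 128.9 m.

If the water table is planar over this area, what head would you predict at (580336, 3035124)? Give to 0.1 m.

127.5 m

∂h/∂x = (126.2 − 128.1) / (580296 − 579881) = -0.004578
∂h/∂y = (128.9 − 128.1) / (3034874 − 3034594) = +0.002857
h(580336, 3035124) = 128.1 + (-0.004578)·(455) + (+0.002857)·(530) = 128.1 -2.083 +1.514 = 127.531 m.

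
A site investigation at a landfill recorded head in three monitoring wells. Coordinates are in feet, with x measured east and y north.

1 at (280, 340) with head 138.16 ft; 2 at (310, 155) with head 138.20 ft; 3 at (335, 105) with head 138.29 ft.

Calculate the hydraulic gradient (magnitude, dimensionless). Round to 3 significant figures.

With h = a·x + b·y + c and 1 as origin, the differences give:
  30·a + (-185)·b = +0.04
  55·a + (-235)·b = +0.13
Eliminate b (×(-235) and ×(-185), subtract): 3125·a = 14.650 → a = ∂h/∂x = +0.004688
Back-substitute: b = ∂h/∂y = +0.0005440.
|∇h| = √(0.004688² + 0.0005440²) = 0.004719

0.00472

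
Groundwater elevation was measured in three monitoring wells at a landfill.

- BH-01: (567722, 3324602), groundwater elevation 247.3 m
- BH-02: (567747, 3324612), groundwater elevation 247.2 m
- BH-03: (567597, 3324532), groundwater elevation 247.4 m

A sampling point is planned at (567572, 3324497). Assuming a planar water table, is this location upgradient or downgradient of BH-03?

Differences from BH-01: to BH-02 (Δx, Δy, Δh) = (25, 10, -0.1); to BH-03 = (-125, -70, +0.1).
Solve a·Δx + b·Δy = Δh: det = 25·(-70) − (-125)·10 = -500.
∂h/∂x = [(-0.1)·(-70) − (+0.1)·10] / -500 = -0.01200
∂h/∂y = [25·(+0.1) − (-125)·(-0.1)] / -500 = +0.02000
Head at (567572, 3324497) = 247.3 + (-0.01200)·(-150) + (+0.02000)·(-105) = 247.00 m.
That is lower than the 247.4 m at BH-03, so the point is downgradient.

downgradient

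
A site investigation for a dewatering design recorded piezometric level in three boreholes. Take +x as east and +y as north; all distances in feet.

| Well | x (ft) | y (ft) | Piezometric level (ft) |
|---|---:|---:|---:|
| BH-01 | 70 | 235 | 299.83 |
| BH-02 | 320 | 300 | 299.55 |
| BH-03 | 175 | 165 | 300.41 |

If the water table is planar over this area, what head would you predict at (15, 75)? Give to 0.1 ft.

300.9 ft

Differences from BH-01: to BH-02 (Δx, Δy, Δh) = (250, 65, -0.28); to BH-03 = (105, -70, +0.58).
Determinant of the coordinate differences = 250·(-70) − 105·65 = -24325.
∂h/∂x = [(-0.28)·(-70) − (+0.58)·65] / -24325 = +0.0007441
∂h/∂y = [250·(+0.58) − 105·(-0.28)] / -24325 = -0.007170
h(15, 75) = 299.83 + (+0.0007441)·(-55) + (-0.007170)·(-160) = 299.83 -0.041 +1.147 = 300.936 ft.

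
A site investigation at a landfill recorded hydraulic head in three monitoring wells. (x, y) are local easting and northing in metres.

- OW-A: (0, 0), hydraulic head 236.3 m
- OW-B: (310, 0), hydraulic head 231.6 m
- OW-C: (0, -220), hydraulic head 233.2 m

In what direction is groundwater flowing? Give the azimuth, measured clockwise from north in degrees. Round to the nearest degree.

∂h/∂x = (231.6 − 236.3) / (310 − 0) = -0.01516
∂h/∂y = (233.2 − 236.3) / (-220 − 0) = +0.01409
Flow direction (−∇h) has components (+0.01516 E, -0.01409 N).
Azimuth = atan2(E, N) = atan2(+0.01516, -0.01409) = 132.9° ≈ 133°.

133°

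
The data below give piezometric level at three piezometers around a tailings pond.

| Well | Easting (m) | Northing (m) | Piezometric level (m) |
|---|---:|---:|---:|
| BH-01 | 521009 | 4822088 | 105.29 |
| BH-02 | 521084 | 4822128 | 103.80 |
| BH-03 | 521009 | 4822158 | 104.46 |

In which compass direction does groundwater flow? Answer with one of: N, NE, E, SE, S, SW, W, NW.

Differences from BH-01: to BH-02 (Δx, Δy, Δh) = (75, 40, -1.49); to BH-03 = (0, 70, -0.83).
Determinant of the coordinate differences = 75·70 − 0·40 = 5250.
∂h/∂x = [(-1.49)·70 − (-0.83)·40] / 5250 = -0.01354
∂h/∂y = [75·(-0.83) − 0·(-1.49)] / 5250 = -0.01186
Flow = −∇h = (+0.01354 east, +0.01186 north), which points northeast.

NE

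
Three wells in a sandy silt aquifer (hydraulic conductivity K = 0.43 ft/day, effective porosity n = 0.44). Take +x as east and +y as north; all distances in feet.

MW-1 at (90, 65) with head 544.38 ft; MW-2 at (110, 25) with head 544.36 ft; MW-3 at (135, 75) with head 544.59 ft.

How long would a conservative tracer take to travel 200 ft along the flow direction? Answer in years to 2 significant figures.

120 years

With h = a·x + b·y + c and MW-1 as origin, the differences give:
  20·a + (-40)·b = -0.02
  45·a + 10·b = +0.21
Eliminate b (×10 and ×(-40), subtract): 2000·a = 8.200 → a = ∂h/∂x = +0.004100
Back-substitute: b = ∂h/∂y = +0.002550.
|∇h| = √(0.004100² + 0.002550²) = 0.004828
Seepage velocity v = K·i/n = 0.43 × 0.004828 / 0.44 = 0.004718 ft/day.
t = 200 / 0.004718 = 4.239e+04 days = 116 years.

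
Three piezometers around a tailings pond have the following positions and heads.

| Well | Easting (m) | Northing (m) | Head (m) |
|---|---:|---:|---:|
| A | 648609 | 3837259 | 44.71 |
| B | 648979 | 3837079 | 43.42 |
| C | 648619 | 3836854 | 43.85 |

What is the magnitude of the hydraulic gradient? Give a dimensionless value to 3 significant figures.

0.00323

Differences from A: to B (Δx, Δy, Δh) = (370, -180, -1.29); to C = (10, -405, -0.86).
Determinant of the coordinate differences = 370·(-405) − 10·(-180) = -148050.
∂h/∂x = [(-1.29)·(-405) − (-0.86)·(-180)] / -148050 = -0.002483
∂h/∂y = [370·(-0.86) − 10·(-1.29)] / -148050 = +0.002062
|∇h| = √(-0.002483² + 0.002062²) = 0.003228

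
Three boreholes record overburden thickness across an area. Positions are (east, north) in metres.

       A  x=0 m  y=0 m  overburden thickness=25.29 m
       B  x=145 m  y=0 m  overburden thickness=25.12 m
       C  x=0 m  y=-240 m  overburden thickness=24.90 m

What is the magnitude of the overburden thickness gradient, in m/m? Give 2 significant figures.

∂d/∂x = (25.12 − 25.29) / (145 − 0) = -0.001172
∂d/∂y = (24.90 − 25.29) / (-240 − 0) = +0.001625
|∇f| = √(-0.001172² + 0.001625²) = 0.002004 m/m

0.0020 m/m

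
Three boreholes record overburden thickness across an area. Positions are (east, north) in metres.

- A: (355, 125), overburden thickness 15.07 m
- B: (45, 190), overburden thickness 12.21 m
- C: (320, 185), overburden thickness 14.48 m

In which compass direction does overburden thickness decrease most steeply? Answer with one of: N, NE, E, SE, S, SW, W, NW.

NW

With d = a·x + b·y + c and A as origin, the differences give:
  (-310)·a + 65·b = -2.86
  (-35)·a + 60·b = -0.59
Eliminate b (×60 and ×65, subtract): -16325·a = -133.250 → a = ∂d/∂x = +0.008162
Back-substitute: b = ∂d/∂y = -0.005072.
Steepest decrease is along −∇f = (-0.008162 E, +0.005072 N) → northwest.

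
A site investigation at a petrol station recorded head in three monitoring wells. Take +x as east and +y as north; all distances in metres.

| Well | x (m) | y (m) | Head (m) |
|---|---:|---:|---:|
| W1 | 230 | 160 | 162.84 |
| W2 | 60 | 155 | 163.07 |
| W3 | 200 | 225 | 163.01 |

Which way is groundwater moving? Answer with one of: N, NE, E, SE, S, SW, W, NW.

Three-point gradient (reference W1): Δ to W2 = (-170, -5, +0.23), Δ to W3 = (-30, 65, +0.17).
∂h/∂x = -0.001411, ∂h/∂y = +0.001964 (det = -11200).
Flow = −∇h = (+0.001411 east, -0.001964 north), which points southeast.

SE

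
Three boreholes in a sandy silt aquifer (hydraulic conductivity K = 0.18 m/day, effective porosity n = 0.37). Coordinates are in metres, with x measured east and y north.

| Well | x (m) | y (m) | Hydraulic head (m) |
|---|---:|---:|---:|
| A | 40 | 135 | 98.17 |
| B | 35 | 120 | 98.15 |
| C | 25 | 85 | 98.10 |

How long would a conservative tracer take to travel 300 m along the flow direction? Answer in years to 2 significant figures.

Differences from A: to B (Δx, Δy, Δh) = (-5, -15, -0.02); to C = (-15, -50, -0.07).
Solve a·Δx + b·Δy = Δh: det = (-5)·(-50) − (-15)·(-15) = 25.
∂h/∂x = [(-0.02)·(-50) − (-0.07)·(-15)] / 25 = -0.002000
∂h/∂y = [(-5)·(-0.07) − (-15)·(-0.02)] / 25 = +0.002000
|∇h| = √(-0.002000² + 0.002000²) = 0.002828
Seepage velocity v = K·i/n = 0.18 × 0.002828 / 0.37 = 0.001376 m/day.
t = 300 / 0.001376 = 2.18e+05 days = 597 years.

600 years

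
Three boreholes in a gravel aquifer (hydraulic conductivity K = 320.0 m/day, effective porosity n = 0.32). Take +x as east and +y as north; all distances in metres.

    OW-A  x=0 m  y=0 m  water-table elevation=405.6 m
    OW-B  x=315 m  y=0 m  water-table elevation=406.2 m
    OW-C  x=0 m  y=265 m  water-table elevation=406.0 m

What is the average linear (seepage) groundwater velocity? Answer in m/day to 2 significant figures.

∂h/∂x = (406.2 − 405.6) / (315 − 0) = +0.001905
∂h/∂y = (406.0 − 405.6) / (265 − 0) = +0.001509
|∇h| = √(0.001905² + 0.001509²) = 0.00243
Seepage velocity v = K·i/n = 320.0 × 0.00243 / 0.32 = 2.43 m/day.

2.4 m/day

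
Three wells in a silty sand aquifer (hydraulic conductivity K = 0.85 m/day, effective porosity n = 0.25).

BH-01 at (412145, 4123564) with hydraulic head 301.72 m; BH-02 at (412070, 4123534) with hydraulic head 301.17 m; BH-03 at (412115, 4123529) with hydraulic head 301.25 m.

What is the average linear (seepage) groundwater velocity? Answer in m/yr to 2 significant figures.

14 m/yr

Taking BH-01 as reference: BH-02−BH-01 = (-75, -30, -0.55); BH-03−BH-01 = (-30, -35, -0.47).
Determinant of the coordinate differences = (-75)·(-35) − (-30)·(-30) = 1725.
∂h/∂x = [(-0.55)·(-35) − (-0.47)·(-30)] / 1725 = +0.002986
∂h/∂y = [(-75)·(-0.47) − (-30)·(-0.55)] / 1725 = +0.01087
|∇h| = √(0.002986² + 0.01087²) = 0.01127
Seepage velocity v = K·i/n = 0.85 × 0.01127 / 0.25 = 0.03832 m/day = 14 m/yr.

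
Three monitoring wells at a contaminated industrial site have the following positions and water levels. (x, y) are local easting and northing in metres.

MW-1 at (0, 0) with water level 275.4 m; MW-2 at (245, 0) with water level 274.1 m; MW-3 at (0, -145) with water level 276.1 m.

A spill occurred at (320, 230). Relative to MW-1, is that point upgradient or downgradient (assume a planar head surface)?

downgradient

∂h/∂x = (274.1 − 275.4) / (245 − 0) = -0.005306
∂h/∂y = (276.1 − 275.4) / (-145 − 0) = -0.004828
Head at (320, 230) = 275.4 + (-0.005306)·(320) + (-0.004828)·(230) = 272.59 m.
That is lower than the 275.4 m at MW-1, so the point is downgradient.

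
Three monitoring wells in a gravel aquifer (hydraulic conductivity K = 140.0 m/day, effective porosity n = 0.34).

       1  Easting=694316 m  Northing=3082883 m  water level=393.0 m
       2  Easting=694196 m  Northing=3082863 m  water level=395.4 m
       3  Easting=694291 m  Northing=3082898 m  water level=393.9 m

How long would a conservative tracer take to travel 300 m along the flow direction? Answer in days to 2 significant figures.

23 days

With h = a·x + b·y + c and 1 as origin, the differences give:
  (-120)·a + (-20)·b = +2.4
  (-25)·a + 15·b = +0.9
Eliminate b (×15 and ×(-20), subtract): -2300·a = 54.00 → a = ∂h/∂x = -0.02348
Back-substitute: b = ∂h/∂y = +0.02087.
|∇h| = √(-0.02348² + 0.02087²) = 0.03141
Seepage velocity v = K·i/n = 140.0 × 0.03141 / 0.34 = 12.93 m/day.
t = 300 / 12.93 = 23.2 days.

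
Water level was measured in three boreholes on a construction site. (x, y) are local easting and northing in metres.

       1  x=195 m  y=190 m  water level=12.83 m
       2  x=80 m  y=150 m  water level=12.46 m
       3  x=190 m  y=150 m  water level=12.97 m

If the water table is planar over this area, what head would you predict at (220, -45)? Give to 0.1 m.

13.9 m

With h = a·x + b·y + c and 1 as origin, the differences give:
  (-115)·a + (-40)·b = -0.37
  (-5)·a + (-40)·b = +0.14
Eliminate b (×(-40) and ×(-40), subtract): 4400·a = 20.400 → a = ∂h/∂x = +0.004636
Back-substitute: b = ∂h/∂y = -0.004080.
h(220, -45) = 12.83 + (+0.004636)·(25) + (-0.004080)·(-235) = 12.83 +0.116 +0.959 = 13.905 m.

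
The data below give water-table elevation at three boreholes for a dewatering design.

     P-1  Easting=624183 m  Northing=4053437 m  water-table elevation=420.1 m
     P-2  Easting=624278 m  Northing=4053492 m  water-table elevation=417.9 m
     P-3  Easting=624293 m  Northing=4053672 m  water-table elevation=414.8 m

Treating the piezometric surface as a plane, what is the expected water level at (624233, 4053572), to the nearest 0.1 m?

417.2 m

Differences from P-1: to P-2 (Δx, Δy, Δh) = (95, 55, -2.2); to P-3 = (110, 235, -5.3).
Solve a·Δx + b·Δy = Δh: det = 95·235 − 110·55 = 16275.
∂h/∂x = [(-2.2)·235 − (-5.3)·55] / 16275 = -0.01386
∂h/∂y = [95·(-5.3) − 110·(-2.2)] / 16275 = -0.01607
h(624233, 4053572) = 420.1 + (-0.01386)·(50) + (-0.01607)·(135) = 420.1 -0.693 -2.169 = 417.238 m.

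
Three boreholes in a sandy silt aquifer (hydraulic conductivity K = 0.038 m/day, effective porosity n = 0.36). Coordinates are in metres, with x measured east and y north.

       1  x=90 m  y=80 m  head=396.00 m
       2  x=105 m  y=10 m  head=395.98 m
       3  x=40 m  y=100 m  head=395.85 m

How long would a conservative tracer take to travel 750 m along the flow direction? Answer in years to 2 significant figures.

5500 years

Differences from 1: to 2 (Δx, Δy, Δh) = (15, -70, -0.02); to 3 = (-50, 20, -0.15).
Determinant of the coordinate differences = 15·20 − (-50)·(-70) = -3200.
∂h/∂x = [(-0.02)·20 − (-0.15)·(-70)] / -3200 = +0.003406
∂h/∂y = [15·(-0.15) − (-50)·(-0.02)] / -3200 = +0.001016
|∇h| = √(0.003406² + 0.001016²) = 0.003554
Seepage velocity v = K·i/n = 0.038 × 0.003554 / 0.36 = 0.0003751 m/day.
t = 750 / 0.0003751 = 1.999e+06 days = 5.47e+03 years.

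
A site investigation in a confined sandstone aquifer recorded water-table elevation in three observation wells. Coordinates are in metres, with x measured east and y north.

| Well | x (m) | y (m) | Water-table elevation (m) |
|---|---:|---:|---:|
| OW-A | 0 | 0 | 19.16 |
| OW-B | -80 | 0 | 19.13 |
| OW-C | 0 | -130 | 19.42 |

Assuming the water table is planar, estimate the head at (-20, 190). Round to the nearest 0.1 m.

18.8 m

∂h/∂x = (19.13 − 19.16) / (-80 − 0) = +0.0003750
∂h/∂y = (19.42 − 19.16) / (-130 − 0) = -0.002000
h(-20, 190) = 19.16 + (+0.0003750)·(-20) + (-0.002000)·(190) = 19.16 -0.008 -0.380 = 18.772 m.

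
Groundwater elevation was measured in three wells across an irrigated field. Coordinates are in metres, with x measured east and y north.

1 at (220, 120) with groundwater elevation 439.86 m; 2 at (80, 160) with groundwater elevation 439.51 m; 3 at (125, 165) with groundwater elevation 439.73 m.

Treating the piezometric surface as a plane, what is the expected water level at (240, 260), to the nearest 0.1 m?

Differences from 1: to 2 (Δx, Δy, Δh) = (-140, 40, -0.35); to 3 = (-95, 45, -0.13).
Determinant of the coordinate differences = (-140)·45 − (-95)·40 = -2500.
∂h/∂x = [(-0.35)·45 − (-0.13)·40] / -2500 = +0.004220
∂h/∂y = [(-140)·(-0.13) − (-95)·(-0.35)] / -2500 = +0.006020
h(240, 260) = 439.86 + (+0.004220)·(20) + (+0.006020)·(140) = 439.86 +0.084 +0.843 = 440.787 m.

440.8 m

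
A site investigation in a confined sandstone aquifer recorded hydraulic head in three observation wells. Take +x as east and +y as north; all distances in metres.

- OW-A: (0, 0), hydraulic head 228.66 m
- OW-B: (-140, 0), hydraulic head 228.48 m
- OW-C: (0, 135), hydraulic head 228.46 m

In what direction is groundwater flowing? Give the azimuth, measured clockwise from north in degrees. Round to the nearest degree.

319°

∂h/∂x = (228.48 − 228.66) / (-140 − 0) = +0.001286
∂h/∂y = (228.46 − 228.66) / (135 − 0) = -0.001481
Flow direction (−∇h) has components (-0.001286 E, +0.001481 N).
Azimuth = atan2(E, N) = atan2(-0.001286, +0.001481) = 319.0° ≈ 319°.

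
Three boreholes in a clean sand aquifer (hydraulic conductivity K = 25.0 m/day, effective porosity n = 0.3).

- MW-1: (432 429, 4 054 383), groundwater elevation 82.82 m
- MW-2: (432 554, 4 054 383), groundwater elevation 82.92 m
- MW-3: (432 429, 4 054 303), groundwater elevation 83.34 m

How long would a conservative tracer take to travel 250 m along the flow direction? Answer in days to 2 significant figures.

460 days

∂h/∂x = (82.92 − 82.82) / (432554 − 432429) = +0.0008000
∂h/∂y = (83.34 − 82.82) / (4054303 − 4054383) = -0.006500
|∇h| = √(0.0008000² + -0.006500²) = 0.006549
Seepage velocity v = K·i/n = 25.0 × 0.006549 / 0.3 = 0.5458 m/day.
t = 250 / 0.5458 = 458 days.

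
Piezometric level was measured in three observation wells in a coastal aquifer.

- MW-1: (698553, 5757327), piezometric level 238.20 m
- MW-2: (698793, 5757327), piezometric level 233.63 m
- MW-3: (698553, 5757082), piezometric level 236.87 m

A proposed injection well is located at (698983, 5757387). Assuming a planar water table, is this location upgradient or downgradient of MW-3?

downgradient

∂h/∂x = (233.63 − 238.20) / (698793 − 698553) = -0.01904
∂h/∂y = (236.87 − 238.20) / (5757082 − 5757327) = +0.005429
Head at (698983, 5757387) = 238.20 + (-0.01904)·(430) + (+0.005429)·(60) = 230.34 m.
That is lower than the 236.87 m at MW-3, so the point is downgradient.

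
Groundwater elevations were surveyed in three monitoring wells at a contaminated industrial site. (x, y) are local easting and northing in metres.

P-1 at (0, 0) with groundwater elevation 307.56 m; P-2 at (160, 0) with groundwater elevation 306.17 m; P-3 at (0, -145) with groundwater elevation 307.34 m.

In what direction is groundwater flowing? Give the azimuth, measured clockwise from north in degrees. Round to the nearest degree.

100°

∂h/∂x = (306.17 − 307.56) / (160 − 0) = -0.008687
∂h/∂y = (307.34 − 307.56) / (-145 − 0) = +0.001517
Flow direction (−∇h) has components (+0.008687 E, -0.001517 N).
Azimuth = atan2(E, N) = atan2(+0.008687, -0.001517) = 99.9° ≈ 100°.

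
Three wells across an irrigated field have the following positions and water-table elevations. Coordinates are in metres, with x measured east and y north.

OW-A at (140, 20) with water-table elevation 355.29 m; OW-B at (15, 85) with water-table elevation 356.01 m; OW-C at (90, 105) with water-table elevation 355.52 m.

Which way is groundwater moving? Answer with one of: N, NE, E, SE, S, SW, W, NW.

E

Three-point gradient (reference OW-A): Δ to OW-B = (-125, 65, +0.72), Δ to OW-C = (-50, 85, +0.23).
∂h/∂x = -0.006271, ∂h/∂y = -0.0009831 (det = -7375).
Flow = −∇h = (+0.006271 east, +0.0009831 north), which points east.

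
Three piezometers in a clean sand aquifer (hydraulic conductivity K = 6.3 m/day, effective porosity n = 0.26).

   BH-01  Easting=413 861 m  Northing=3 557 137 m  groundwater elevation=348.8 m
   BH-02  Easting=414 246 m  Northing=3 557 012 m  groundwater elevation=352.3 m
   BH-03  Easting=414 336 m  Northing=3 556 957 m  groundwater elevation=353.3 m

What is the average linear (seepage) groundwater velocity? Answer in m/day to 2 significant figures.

0.24 m/day

With h = a·x + b·y + c and BH-01 as origin, the differences give:
  385·a + (-125)·b = +3.5
  475·a + (-180)·b = +4.5
Eliminate b (×(-180) and ×(-125), subtract): -9925·a = -67.50 → a = ∂h/∂x = +0.006801
Back-substitute: b = ∂h/∂y = -0.007053.
|∇h| = √(0.006801² + -0.007053²) = 0.009798
Seepage velocity v = K·i/n = 6.3 × 0.009798 / 0.26 = 0.2374 m/day.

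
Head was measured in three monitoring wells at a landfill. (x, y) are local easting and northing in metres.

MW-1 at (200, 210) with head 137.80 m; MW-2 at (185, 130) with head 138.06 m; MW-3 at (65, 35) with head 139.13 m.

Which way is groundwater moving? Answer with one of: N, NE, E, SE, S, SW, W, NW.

E

Taking MW-1 as reference: MW-2−MW-1 = (-15, -80, +0.26); MW-3−MW-1 = (-135, -175, +1.33).
Determinant of the coordinate differences = (-15)·(-175) − (-135)·(-80) = -8175.
∂h/∂x = [(+0.26)·(-175) − (+1.33)·(-80)] / -8175 = -0.007450
∂h/∂y = [(-15)·(+1.33) − (-135)·(+0.26)] / -8175 = -0.001853
Flow = −∇h = (+0.007450 east, +0.001853 north), which points east.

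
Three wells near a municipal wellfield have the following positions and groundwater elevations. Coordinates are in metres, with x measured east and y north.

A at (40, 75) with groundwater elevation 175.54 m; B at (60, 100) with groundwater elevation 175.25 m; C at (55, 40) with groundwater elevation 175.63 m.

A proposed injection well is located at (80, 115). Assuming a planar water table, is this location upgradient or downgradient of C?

Taking A as reference: B−A = (20, 25, -0.29); C−A = (15, -35, +0.09).
Determinant of the coordinate differences = 20·(-35) − 15·25 = -1075.
∂h/∂x = [(-0.29)·(-35) − (+0.09)·25] / -1075 = -0.007349
∂h/∂y = [20·(+0.09) − 15·(-0.29)] / -1075 = -0.005721
Head at (80, 115) = 175.54 + (-0.007349)·(40) + (-0.005721)·(40) = 175.02 m.
That is lower than the 175.63 m at C, so the point is downgradient.

downgradient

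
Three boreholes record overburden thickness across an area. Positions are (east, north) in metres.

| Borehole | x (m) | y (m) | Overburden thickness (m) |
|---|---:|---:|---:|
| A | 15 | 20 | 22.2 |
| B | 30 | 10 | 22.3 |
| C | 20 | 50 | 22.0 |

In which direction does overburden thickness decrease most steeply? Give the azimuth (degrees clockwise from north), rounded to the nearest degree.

344°

Taking A as reference: B−A = (15, -10, +0.1); C−A = (5, 30, -0.2).
Solve a·Δx + b·Δy = Δd: det = 15·30 − 5·(-10) = 500.
∂d/∂x = [(+0.1)·30 − (-0.2)·(-10)] / 500 = +0.002000
∂d/∂y = [15·(-0.2) − 5·(+0.1)] / 500 = -0.007000
Steepest decrease is along −∇f: components (-0.002000 E, +0.007000 N).
Azimuth = atan2(-0.002000, +0.007000) = 344.1° ≈ 344°.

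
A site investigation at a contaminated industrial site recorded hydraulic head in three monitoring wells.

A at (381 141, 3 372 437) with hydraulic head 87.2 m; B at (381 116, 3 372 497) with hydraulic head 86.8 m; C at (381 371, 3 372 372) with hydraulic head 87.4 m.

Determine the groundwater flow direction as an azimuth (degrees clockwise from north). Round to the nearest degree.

Differences from A: to B (Δx, Δy, Δh) = (-25, 60, -0.4); to C = (230, -65, +0.2).
Solve a·Δx + b·Δy = Δh: det = (-25)·(-65) − 230·60 = -12175.
∂h/∂x = [(-0.4)·(-65) − (+0.2)·60] / -12175 = -0.001150
∂h/∂y = [(-25)·(+0.2) − 230·(-0.4)] / -12175 = -0.007146
Flow direction (−∇h) has components (+0.001150 E, +0.007146 N).
Azimuth = atan2(E, N) = atan2(+0.001150, +0.007146) = 9.1° ≈ 009°.

009°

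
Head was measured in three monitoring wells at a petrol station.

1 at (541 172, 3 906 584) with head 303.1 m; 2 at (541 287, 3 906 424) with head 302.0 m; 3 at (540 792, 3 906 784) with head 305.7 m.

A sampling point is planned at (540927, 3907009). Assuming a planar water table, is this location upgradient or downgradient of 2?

upgradient

Taking 1 as reference: 2−1 = (115, -160, -1.1); 3−1 = (-380, 200, +2.6).
Determinant of the coordinate differences = 115·200 − (-380)·(-160) = -37800.
∂h/∂x = [(-1.1)·200 − (+2.6)·(-160)] / -37800 = -0.005185
∂h/∂y = [115·(+2.6) − (-380)·(-1.1)] / -37800 = +0.003148
Head at (540927, 3907009) = 303.1 + (-0.005185)·(-245) + (+0.003148)·(425) = 305.71 m.
That is higher than the 302.0 m at 2, so the point is upgradient.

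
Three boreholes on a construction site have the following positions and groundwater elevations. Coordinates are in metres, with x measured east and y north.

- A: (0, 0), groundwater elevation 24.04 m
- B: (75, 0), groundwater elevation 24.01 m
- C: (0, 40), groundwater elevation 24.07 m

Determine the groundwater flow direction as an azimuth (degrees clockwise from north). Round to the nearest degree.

∂h/∂x = (24.01 − 24.04) / (75 − 0) = -0.0004000
∂h/∂y = (24.07 − 24.04) / (40 − 0) = +0.0007500
Flow direction (−∇h) has components (+0.0004000 E, -0.0007500 N).
Azimuth = atan2(E, N) = atan2(+0.0004000, -0.0007500) = 151.9° ≈ 152°.

152°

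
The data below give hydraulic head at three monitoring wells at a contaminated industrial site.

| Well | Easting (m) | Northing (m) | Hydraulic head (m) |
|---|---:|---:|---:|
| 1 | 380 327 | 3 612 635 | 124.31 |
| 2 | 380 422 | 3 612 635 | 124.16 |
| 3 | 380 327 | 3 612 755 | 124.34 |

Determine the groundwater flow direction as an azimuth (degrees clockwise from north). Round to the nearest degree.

∂h/∂x = (124.16 − 124.31) / (380422 − 380327) = -0.001579
∂h/∂y = (124.34 − 124.31) / (3612755 − 3612635) = +0.0002500
Flow direction (−∇h) has components (+0.001579 E, -0.0002500 N).
Azimuth = atan2(E, N) = atan2(+0.001579, -0.0002500) = 99.0° ≈ 099°.

099°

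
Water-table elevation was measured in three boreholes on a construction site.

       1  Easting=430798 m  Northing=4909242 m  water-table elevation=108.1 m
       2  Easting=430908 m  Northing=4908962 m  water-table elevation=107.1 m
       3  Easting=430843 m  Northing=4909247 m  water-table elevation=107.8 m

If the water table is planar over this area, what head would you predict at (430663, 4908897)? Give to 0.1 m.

108.7 m

With h = a·x + b·y + c and 1 as origin, the differences give:
  110·a + (-280)·b = -1.0
  45·a + 5·b = -0.3
Eliminate b (×5 and ×(-280), subtract): 13150·a = -89.00 → a = ∂h/∂x = -0.006768
Back-substitute: b = ∂h/∂y = +0.0009125.
h(430663, 4908897) = 108.1 + (-0.006768)·(-135) + (+0.0009125)·(-345) = 108.1 +0.914 -0.315 = 108.699 m.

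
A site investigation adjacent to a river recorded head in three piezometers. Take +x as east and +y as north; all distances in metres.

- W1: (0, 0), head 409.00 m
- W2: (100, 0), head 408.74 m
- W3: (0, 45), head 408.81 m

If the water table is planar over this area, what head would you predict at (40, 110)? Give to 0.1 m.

408.4 m

∂h/∂x = (408.74 − 409.00) / (100 − 0) = -0.002600
∂h/∂y = (408.81 − 409.00) / (45 − 0) = -0.004222
h(40, 110) = 409.00 + (-0.002600)·(40) + (-0.004222)·(110) = 409.00 -0.104 -0.464 = 408.432 m.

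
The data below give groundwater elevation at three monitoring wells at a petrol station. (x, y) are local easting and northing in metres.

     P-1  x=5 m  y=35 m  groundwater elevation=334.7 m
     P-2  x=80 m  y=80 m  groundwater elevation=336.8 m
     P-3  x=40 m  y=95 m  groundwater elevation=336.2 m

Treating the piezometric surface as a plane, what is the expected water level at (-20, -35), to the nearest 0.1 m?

Differences from P-1: to P-2 (Δx, Δy, Δh) = (75, 45, +2.1); to P-3 = (35, 60, +1.5).
Solve a·Δx + b·Δy = Δh: det = 75·60 − 35·45 = 2925.
∂h/∂x = [(+2.1)·60 − (+1.5)·45] / 2925 = +0.02000
∂h/∂y = [75·(+1.5) − 35·(+2.1)] / 2925 = +0.01333
h(-20, -35) = 334.7 + (+0.02000)·(-25) + (+0.01333)·(-70) = 334.7 -0.500 -0.933 = 333.267 m.

333.3 m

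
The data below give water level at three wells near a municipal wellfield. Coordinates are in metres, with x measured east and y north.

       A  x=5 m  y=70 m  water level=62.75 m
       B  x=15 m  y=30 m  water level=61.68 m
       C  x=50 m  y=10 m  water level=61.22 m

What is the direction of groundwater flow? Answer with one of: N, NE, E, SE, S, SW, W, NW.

Taking A as reference: B−A = (10, -40, -1.07); C−A = (45, -60, -1.53).
Determinant of the coordinate differences = 10·(-60) − 45·(-40) = 1200.
∂h/∂x = [(-1.07)·(-60) − (-1.53)·(-40)] / 1200 = +0.002500
∂h/∂y = [10·(-1.53) − 45·(-1.07)] / 1200 = +0.02738
Flow = −∇h = (-0.002500 east, -0.02738 north), which points south.

S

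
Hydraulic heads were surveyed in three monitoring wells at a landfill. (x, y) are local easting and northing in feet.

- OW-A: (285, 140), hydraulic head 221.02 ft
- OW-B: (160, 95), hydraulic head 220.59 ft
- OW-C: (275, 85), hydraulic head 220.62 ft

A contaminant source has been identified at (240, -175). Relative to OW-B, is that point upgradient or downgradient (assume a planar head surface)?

Differences from OW-A: to OW-B (Δx, Δy, Δh) = (-125, -45, -0.43); to OW-C = (-10, -55, -0.40).
Solve a·Δx + b·Δy = Δh: det = (-125)·(-55) − (-10)·(-45) = 6425.
∂h/∂x = [(-0.43)·(-55) − (-0.40)·(-45)] / 6425 = +0.0008794
∂h/∂y = [(-125)·(-0.40) − (-10)·(-0.43)] / 6425 = +0.007113
Head at (240, -175) = 221.02 + (+0.0008794)·(-45) + (+0.007113)·(-315) = 218.74 ft.
That is lower than the 220.59 ft at OW-B, so the point is downgradient.

downgradient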